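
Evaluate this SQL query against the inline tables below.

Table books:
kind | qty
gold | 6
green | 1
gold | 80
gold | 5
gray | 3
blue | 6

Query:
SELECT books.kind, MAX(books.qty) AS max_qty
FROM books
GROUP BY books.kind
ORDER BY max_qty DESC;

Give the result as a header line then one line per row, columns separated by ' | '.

After GROUP BY (4 rows):
books.kind | max_qty
gold | 80
green | 1
gray | 3
blue | 6
After ORDER BY (4 rows):
books.kind | max_qty
gold | 80
blue | 6
gray | 3
green | 1

== RESULT ==
books.kind | max_qty
gold | 80
blue | 6
gray | 3
green | 1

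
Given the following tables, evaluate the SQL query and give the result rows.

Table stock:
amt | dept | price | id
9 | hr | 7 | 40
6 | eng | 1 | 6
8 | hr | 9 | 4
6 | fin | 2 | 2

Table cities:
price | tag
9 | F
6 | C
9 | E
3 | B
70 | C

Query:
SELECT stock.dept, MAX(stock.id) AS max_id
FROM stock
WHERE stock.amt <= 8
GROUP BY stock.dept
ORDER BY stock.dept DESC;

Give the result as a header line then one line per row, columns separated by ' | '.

After WHERE (3 rows):
stock.amt | stock.dept | stock.price | stock.id
6 | eng | 1 | 6
8 | hr | 9 | 4
6 | fin | 2 | 2
After GROUP BY (3 rows):
stock.dept | max_id
eng | 6
hr | 4
fin | 2
After ORDER BY (3 rows):
stock.dept | max_id
hr | 4
fin | 2
eng | 6

== RESULT ==
stock.dept | max_id
hr | 4
fin | 2
eng | 6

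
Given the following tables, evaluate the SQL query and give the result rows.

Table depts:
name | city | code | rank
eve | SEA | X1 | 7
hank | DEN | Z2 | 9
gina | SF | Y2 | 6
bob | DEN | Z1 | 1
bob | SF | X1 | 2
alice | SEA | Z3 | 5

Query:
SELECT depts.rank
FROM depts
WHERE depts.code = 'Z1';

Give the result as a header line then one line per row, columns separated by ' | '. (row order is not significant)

== RESULT ==
depts.rank
1

Derivation:
After WHERE (1 rows):
depts.name | depts.city | depts.code | depts.rank
bob | DEN | Z1 | 1
After SELECT (1 rows):
depts.rank
1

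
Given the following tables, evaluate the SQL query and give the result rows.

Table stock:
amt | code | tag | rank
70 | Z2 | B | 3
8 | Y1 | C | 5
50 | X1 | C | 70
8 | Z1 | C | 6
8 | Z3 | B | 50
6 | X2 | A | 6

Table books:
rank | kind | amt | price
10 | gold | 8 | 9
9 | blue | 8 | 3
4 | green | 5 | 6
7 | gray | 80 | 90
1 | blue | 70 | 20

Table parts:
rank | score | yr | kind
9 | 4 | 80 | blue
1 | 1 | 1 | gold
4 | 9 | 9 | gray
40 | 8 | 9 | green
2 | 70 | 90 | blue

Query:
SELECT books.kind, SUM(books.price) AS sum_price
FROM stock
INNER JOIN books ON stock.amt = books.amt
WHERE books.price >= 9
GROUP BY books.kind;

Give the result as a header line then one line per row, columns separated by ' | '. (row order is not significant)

== RESULT ==
books.kind | sum_price
blue | 20
gold | 27

Derivation:
After JOIN books (7 rows):
stock.amt | stock.code | stock.tag | stock.rank | books.rank | books.kind | books.amt | books.price
70 | Z2 | B | 3 | 1 | blue | 70 | 20
8 | Y1 | C | 5 | 10 | gold | 8 | 9
8 | Y1 | C | 5 | 9 | blue | 8 | 3
8 | Z1 | C | 6 | 10 | gold | 8 | 9
8 | Z1 | C | 6 | 9 | blue | 8 | 3
8 | Z3 | B | 50 | 10 | gold | 8 | 9
8 | Z3 | B | 50 | 9 | blue | 8 | 3
After WHERE (4 rows):
stock.amt | stock.code | stock.tag | stock.rank | books.rank | books.kind | books.amt | books.price
70 | Z2 | B | 3 | 1 | blue | 70 | 20
8 | Y1 | C | 5 | 10 | gold | 8 | 9
8 | Z1 | C | 6 | 10 | gold | 8 | 9
8 | Z3 | B | 50 | 10 | gold | 8 | 9
After GROUP BY (2 rows):
books.kind | sum_price
blue | 20
gold | 27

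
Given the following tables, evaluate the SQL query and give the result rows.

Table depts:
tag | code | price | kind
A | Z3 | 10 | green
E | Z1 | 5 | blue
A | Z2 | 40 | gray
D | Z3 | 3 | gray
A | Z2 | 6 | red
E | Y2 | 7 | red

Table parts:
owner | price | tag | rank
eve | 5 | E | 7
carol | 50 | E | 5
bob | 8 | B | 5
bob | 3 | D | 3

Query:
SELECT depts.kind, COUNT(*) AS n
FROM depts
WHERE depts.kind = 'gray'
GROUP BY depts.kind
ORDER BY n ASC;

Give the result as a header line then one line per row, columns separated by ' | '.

== RESULT ==
depts.kind | n
gray | 2

Derivation:
After WHERE (2 rows):
depts.tag | depts.code | depts.price | depts.kind
A | Z2 | 40 | gray
D | Z3 | 3 | gray
After GROUP BY (1 rows):
depts.kind | n
gray | 2
After ORDER BY (1 rows):
depts.kind | n
gray | 2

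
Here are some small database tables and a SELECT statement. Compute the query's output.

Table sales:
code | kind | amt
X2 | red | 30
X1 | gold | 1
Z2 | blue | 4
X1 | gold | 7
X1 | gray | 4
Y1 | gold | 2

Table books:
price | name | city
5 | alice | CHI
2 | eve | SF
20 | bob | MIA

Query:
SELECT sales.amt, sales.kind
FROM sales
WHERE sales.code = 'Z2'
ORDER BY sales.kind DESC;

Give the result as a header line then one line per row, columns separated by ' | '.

== RESULT ==
sales.amt | sales.kind
4 | blue

Derivation:
After WHERE (1 rows):
sales.code | sales.kind | sales.amt
Z2 | blue | 4
After SELECT (1 rows):
sales.amt | sales.kind
4 | blue
After ORDER BY (1 rows):
sales.amt | sales.kind
4 | blue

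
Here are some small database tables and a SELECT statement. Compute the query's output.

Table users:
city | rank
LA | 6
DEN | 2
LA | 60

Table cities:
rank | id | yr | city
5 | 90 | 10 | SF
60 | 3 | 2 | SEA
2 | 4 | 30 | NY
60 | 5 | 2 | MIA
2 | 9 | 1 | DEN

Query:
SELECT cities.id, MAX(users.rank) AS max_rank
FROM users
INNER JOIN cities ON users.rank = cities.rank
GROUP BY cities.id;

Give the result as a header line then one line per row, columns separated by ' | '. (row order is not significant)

== RESULT ==
cities.id | max_rank
4 | 2
9 | 2
3 | 60
5 | 60

Derivation:
After JOIN cities (4 rows):
users.city | users.rank | cities.rank | cities.id | cities.yr | cities.city
DEN | 2 | 2 | 4 | 30 | NY
DEN | 2 | 2 | 9 | 1 | DEN
LA | 60 | 60 | 3 | 2 | SEA
LA | 60 | 60 | 5 | 2 | MIA
After GROUP BY (4 rows):
cities.id | max_rank
4 | 2
9 | 2
3 | 60
5 | 60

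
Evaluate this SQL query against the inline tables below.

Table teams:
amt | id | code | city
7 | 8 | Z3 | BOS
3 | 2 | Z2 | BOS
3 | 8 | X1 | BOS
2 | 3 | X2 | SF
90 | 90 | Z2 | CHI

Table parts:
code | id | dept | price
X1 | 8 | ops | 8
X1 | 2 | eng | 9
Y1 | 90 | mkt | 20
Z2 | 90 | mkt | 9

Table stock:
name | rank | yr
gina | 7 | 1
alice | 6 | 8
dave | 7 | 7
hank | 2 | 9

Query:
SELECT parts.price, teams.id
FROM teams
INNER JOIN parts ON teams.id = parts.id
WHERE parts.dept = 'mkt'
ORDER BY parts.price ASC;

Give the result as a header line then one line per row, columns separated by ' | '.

After JOIN parts (5 rows):
teams.amt | teams.id | teams.code | teams.city | parts.code | parts.id | parts.dept | parts.price
7 | 8 | Z3 | BOS | X1 | 8 | ops | 8
3 | 2 | Z2 | BOS | X1 | 2 | eng | 9
3 | 8 | X1 | BOS | X1 | 8 | ops | 8
90 | 90 | Z2 | CHI | Y1 | 90 | mkt | 20
90 | 90 | Z2 | CHI | Z2 | 90 | mkt | 9
After WHERE (2 rows):
teams.amt | teams.id | teams.code | teams.city | parts.code | parts.id | parts.dept | parts.price
90 | 90 | Z2 | CHI | Y1 | 90 | mkt | 20
90 | 90 | Z2 | CHI | Z2 | 90 | mkt | 9
After SELECT (2 rows):
parts.price | teams.id
20 | 90
9 | 90
After ORDER BY (2 rows):
parts.price | teams.id
9 | 90
20 | 90

== RESULT ==
parts.price | teams.id
9 | 90
20 | 90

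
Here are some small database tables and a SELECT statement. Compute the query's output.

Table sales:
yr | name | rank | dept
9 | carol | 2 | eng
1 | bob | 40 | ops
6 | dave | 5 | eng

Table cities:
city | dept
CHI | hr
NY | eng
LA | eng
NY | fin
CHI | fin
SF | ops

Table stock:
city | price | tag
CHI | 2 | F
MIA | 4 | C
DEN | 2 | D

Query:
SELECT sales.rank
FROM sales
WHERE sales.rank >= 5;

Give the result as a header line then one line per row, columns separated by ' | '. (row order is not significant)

After WHERE (2 rows):
sales.yr | sales.name | sales.rank | sales.dept
1 | bob | 40 | ops
6 | dave | 5 | eng
After SELECT (2 rows):
sales.rank
40
5

== RESULT ==
sales.rank
40
5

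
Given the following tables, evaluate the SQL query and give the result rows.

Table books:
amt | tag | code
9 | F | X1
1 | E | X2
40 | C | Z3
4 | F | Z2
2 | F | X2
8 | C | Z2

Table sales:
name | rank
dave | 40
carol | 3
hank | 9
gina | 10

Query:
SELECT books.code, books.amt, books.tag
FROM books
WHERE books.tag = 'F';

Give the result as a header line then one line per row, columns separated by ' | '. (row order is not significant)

After WHERE (3 rows):
books.amt | books.tag | books.code
9 | F | X1
4 | F | Z2
2 | F | X2
After SELECT (3 rows):
books.code | books.amt | books.tag
X1 | 9 | F
Z2 | 4 | F
X2 | 2 | F

== RESULT ==
books.code | books.amt | books.tag
X1 | 9 | F
Z2 | 4 | F
X2 | 2 | F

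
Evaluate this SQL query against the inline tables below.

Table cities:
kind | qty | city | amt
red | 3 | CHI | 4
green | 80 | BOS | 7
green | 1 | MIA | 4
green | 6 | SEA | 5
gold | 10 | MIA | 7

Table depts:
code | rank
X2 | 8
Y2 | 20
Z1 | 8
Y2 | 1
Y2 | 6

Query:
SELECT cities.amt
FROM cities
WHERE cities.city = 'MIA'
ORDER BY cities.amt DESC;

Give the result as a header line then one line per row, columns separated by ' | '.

== RESULT ==
cities.amt
7
4

Derivation:
After WHERE (2 rows):
cities.kind | cities.qty | cities.city | cities.amt
green | 1 | MIA | 4
gold | 10 | MIA | 7
After SELECT (2 rows):
cities.amt
4
7
After ORDER BY (2 rows):
cities.amt
7
4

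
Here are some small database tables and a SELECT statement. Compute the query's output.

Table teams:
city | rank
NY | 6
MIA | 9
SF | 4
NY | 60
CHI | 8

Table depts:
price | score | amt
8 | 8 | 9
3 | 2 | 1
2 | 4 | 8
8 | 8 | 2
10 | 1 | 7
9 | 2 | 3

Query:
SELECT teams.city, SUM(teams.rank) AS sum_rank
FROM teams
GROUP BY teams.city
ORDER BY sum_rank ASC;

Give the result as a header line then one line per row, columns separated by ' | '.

== RESULT ==
teams.city | sum_rank
SF | 4
CHI | 8
MIA | 9
NY | 66

Derivation:
After GROUP BY (4 rows):
teams.city | sum_rank
NY | 66
MIA | 9
SF | 4
CHI | 8
After ORDER BY (4 rows):
teams.city | sum_rank
SF | 4
CHI | 8
MIA | 9
NY | 66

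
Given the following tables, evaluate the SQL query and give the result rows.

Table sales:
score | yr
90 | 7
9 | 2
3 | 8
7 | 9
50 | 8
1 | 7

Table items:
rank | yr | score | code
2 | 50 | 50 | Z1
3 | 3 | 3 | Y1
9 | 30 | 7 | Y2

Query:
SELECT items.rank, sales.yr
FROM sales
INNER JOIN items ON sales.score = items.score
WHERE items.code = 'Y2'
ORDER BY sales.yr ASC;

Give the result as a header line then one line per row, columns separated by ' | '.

After JOIN items (3 rows):
sales.score | sales.yr | items.rank | items.yr | items.score | items.code
3 | 8 | 3 | 3 | 3 | Y1
7 | 9 | 9 | 30 | 7 | Y2
50 | 8 | 2 | 50 | 50 | Z1
After WHERE (1 rows):
sales.score | sales.yr | items.rank | items.yr | items.score | items.code
7 | 9 | 9 | 30 | 7 | Y2
After SELECT (1 rows):
items.rank | sales.yr
9 | 9
After ORDER BY (1 rows):
items.rank | sales.yr
9 | 9

== RESULT ==
items.rank | sales.yr
9 | 9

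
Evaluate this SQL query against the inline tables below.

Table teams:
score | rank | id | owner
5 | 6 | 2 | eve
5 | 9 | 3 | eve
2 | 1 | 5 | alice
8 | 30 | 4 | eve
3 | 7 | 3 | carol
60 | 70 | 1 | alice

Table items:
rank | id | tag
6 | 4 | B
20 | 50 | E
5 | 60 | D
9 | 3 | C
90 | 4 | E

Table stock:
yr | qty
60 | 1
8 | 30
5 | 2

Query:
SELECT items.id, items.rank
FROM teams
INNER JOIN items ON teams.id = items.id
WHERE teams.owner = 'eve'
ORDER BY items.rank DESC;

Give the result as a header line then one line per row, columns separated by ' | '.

After JOIN items (4 rows):
teams.score | teams.rank | teams.id | teams.owner | items.rank | items.id | items.tag
5 | 9 | 3 | eve | 9 | 3 | C
8 | 30 | 4 | eve | 6 | 4 | B
8 | 30 | 4 | eve | 90 | 4 | E
3 | 7 | 3 | carol | 9 | 3 | C
After WHERE (3 rows):
teams.score | teams.rank | teams.id | teams.owner | items.rank | items.id | items.tag
5 | 9 | 3 | eve | 9 | 3 | C
8 | 30 | 4 | eve | 6 | 4 | B
8 | 30 | 4 | eve | 90 | 4 | E
After SELECT (3 rows):
items.id | items.rank
3 | 9
4 | 6
4 | 90
After ORDER BY (3 rows):
items.id | items.rank
4 | 90
3 | 9
4 | 6

== RESULT ==
items.id | items.rank
4 | 90
3 | 9
4 | 6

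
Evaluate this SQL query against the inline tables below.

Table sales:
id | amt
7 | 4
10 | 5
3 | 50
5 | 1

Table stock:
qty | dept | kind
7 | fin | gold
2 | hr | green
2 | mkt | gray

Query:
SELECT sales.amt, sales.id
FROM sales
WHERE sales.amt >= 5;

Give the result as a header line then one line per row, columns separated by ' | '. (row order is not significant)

== RESULT ==
sales.amt | sales.id
5 | 10
50 | 3

Derivation:
After WHERE (2 rows):
sales.id | sales.amt
10 | 5
3 | 50
After SELECT (2 rows):
sales.amt | sales.id
5 | 10
50 | 3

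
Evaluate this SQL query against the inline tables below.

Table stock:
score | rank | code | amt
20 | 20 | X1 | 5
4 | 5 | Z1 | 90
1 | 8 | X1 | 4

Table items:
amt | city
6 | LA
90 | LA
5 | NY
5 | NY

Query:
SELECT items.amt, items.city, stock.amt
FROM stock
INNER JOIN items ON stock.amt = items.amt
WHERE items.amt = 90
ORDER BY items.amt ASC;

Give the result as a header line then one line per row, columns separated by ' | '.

After JOIN items (3 rows):
stock.score | stock.rank | stock.code | stock.amt | items.amt | items.city
20 | 20 | X1 | 5 | 5 | NY
20 | 20 | X1 | 5 | 5 | NY
4 | 5 | Z1 | 90 | 90 | LA
After WHERE (1 rows):
stock.score | stock.rank | stock.code | stock.amt | items.amt | items.city
4 | 5 | Z1 | 90 | 90 | LA
After SELECT (1 rows):
items.amt | items.city | stock.amt
90 | LA | 90
After ORDER BY (1 rows):
items.amt | items.city | stock.amt
90 | LA | 90

== RESULT ==
items.amt | items.city | stock.amt
90 | LA | 90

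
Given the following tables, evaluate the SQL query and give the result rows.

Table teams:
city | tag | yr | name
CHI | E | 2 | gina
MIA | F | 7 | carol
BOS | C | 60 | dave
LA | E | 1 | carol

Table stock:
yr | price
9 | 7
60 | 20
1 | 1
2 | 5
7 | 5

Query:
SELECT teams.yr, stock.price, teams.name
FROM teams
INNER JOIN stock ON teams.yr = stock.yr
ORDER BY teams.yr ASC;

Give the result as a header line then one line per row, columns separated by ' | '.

After JOIN stock (4 rows):
teams.city | teams.tag | teams.yr | teams.name | stock.yr | stock.price
CHI | E | 2 | gina | 2 | 5
MIA | F | 7 | carol | 7 | 5
BOS | C | 60 | dave | 60 | 20
LA | E | 1 | carol | 1 | 1
After SELECT (4 rows):
teams.yr | stock.price | teams.name
2 | 5 | gina
7 | 5 | carol
60 | 20 | dave
1 | 1 | carol
After ORDER BY (4 rows):
teams.yr | stock.price | teams.name
1 | 1 | carol
2 | 5 | gina
7 | 5 | carol
60 | 20 | dave

== RESULT ==
teams.yr | stock.price | teams.name
1 | 1 | carol
2 | 5 | gina
7 | 5 | carol
60 | 20 | dave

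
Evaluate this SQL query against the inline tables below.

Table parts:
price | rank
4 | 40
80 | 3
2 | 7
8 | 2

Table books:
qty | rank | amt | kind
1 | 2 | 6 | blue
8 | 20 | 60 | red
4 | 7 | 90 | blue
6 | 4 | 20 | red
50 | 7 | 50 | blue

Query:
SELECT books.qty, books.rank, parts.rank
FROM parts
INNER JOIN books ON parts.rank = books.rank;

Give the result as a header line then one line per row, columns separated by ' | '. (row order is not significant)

== RESULT ==
books.qty | books.rank | parts.rank
4 | 7 | 7
50 | 7 | 7
1 | 2 | 2

Derivation:
After JOIN books (3 rows):
parts.price | parts.rank | books.qty | books.rank | books.amt | books.kind
2 | 7 | 4 | 7 | 90 | blue
2 | 7 | 50 | 7 | 50 | blue
8 | 2 | 1 | 2 | 6 | blue
After SELECT (3 rows):
books.qty | books.rank | parts.rank
4 | 7 | 7
50 | 7 | 7
1 | 2 | 2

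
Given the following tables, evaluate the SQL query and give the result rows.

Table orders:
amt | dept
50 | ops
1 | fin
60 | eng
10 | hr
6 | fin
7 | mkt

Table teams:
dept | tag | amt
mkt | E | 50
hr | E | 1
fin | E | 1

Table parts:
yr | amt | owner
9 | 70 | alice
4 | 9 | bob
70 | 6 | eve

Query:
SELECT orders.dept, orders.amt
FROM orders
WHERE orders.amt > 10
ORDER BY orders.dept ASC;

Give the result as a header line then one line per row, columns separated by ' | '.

After WHERE (2 rows):
orders.amt | orders.dept
50 | ops
60 | eng
After SELECT (2 rows):
orders.dept | orders.amt
ops | 50
eng | 60
After ORDER BY (2 rows):
orders.dept | orders.amt
eng | 60
ops | 50

== RESULT ==
orders.dept | orders.amt
eng | 60
ops | 50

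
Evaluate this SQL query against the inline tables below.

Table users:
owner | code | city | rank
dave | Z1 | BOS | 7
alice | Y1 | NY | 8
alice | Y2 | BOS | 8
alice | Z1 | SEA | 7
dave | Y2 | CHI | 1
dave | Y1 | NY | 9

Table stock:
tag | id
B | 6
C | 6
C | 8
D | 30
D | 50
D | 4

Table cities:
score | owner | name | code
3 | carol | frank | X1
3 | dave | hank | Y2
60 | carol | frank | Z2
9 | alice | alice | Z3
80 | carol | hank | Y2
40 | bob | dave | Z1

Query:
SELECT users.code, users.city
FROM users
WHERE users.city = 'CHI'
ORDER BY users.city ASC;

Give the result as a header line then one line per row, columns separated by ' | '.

After WHERE (1 rows):
users.owner | users.code | users.city | users.rank
dave | Y2 | CHI | 1
After SELECT (1 rows):
users.code | users.city
Y2 | CHI
After ORDER BY (1 rows):
users.code | users.city
Y2 | CHI

== RESULT ==
users.code | users.city
Y2 | CHI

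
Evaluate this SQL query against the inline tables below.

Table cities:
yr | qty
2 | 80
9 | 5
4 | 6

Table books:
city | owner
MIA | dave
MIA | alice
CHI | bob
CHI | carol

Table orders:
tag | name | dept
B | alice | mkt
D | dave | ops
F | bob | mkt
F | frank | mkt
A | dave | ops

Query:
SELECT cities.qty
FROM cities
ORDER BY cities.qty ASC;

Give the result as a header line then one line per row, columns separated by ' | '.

After SELECT (3 rows):
cities.qty
80
5
6
After ORDER BY (3 rows):
cities.qty
5
6
80

== RESULT ==
cities.qty
5
6
80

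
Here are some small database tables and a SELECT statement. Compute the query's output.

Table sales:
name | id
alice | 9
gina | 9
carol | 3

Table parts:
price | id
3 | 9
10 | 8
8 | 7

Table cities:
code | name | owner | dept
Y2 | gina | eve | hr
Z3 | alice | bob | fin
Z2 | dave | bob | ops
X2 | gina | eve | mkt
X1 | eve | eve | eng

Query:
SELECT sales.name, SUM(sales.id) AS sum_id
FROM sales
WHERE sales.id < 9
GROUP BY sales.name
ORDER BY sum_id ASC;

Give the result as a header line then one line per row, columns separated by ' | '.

== RESULT ==
sales.name | sum_id
carol | 3

Derivation:
After WHERE (1 rows):
sales.name | sales.id
carol | 3
After GROUP BY (1 rows):
sales.name | sum_id
carol | 3
After ORDER BY (1 rows):
sales.name | sum_id
carol | 3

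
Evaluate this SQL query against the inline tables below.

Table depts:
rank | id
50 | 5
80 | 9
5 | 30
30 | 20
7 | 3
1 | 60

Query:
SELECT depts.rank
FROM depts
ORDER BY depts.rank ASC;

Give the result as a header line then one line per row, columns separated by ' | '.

== RESULT ==
depts.rank
1
5
7
30
50
80

Derivation:
After SELECT (6 rows):
depts.rank
50
80
5
30
7
1
After ORDER BY (6 rows):
depts.rank
1
5
7
30
50
80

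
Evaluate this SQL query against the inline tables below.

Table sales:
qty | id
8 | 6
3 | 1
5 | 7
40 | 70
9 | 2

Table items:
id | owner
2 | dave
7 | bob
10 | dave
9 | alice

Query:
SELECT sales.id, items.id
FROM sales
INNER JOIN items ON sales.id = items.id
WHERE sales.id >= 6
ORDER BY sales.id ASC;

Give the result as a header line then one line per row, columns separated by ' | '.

== RESULT ==
sales.id | items.id
7 | 7

Derivation:
After JOIN items (2 rows):
sales.qty | sales.id | items.id | items.owner
5 | 7 | 7 | bob
9 | 2 | 2 | dave
After WHERE (1 rows):
sales.qty | sales.id | items.id | items.owner
5 | 7 | 7 | bob
After SELECT (1 rows):
sales.id | items.id
7 | 7
After ORDER BY (1 rows):
sales.id | items.id
7 | 7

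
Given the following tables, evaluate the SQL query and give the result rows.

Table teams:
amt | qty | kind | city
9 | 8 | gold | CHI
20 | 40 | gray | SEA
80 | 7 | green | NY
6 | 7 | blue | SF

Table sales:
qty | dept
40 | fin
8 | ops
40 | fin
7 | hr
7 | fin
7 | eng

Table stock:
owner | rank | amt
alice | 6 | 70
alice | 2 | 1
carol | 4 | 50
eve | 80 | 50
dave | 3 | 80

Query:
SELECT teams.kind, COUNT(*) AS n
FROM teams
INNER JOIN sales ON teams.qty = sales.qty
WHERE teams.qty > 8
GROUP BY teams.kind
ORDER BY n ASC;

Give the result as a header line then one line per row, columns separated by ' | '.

After JOIN sales (9 rows):
teams.amt | teams.qty | teams.kind | teams.city | sales.qty | sales.dept
9 | 8 | gold | CHI | 8 | ops
20 | 40 | gray | SEA | 40 | fin
20 | 40 | gray | SEA | 40 | fin
80 | 7 | green | NY | 7 | hr
80 | 7 | green | NY | 7 | fin
80 | 7 | green | NY | 7 | eng
6 | 7 | blue | SF | 7 | hr
6 | 7 | blue | SF | 7 | fin
6 | 7 | blue | SF | 7 | eng
After WHERE (2 rows):
teams.amt | teams.qty | teams.kind | teams.city | sales.qty | sales.dept
20 | 40 | gray | SEA | 40 | fin
20 | 40 | gray | SEA | 40 | fin
After GROUP BY (1 rows):
teams.kind | n
gray | 2
After ORDER BY (1 rows):
teams.kind | n
gray | 2

== RESULT ==
teams.kind | n
gray | 2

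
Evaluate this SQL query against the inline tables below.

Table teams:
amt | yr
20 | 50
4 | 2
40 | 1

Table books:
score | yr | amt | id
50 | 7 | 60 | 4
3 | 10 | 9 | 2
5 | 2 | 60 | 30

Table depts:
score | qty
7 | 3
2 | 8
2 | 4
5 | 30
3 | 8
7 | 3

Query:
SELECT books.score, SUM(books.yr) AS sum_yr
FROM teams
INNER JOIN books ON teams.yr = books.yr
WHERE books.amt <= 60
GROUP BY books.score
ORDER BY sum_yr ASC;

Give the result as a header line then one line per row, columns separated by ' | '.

After JOIN books (1 rows):
teams.amt | teams.yr | books.score | books.yr | books.amt | books.id
4 | 2 | 5 | 2 | 60 | 30
After WHERE (1 rows):
teams.amt | teams.yr | books.score | books.yr | books.amt | books.id
4 | 2 | 5 | 2 | 60 | 30
After GROUP BY (1 rows):
books.score | sum_yr
5 | 2
After ORDER BY (1 rows):
books.score | sum_yr
5 | 2

== RESULT ==
books.score | sum_yr
5 | 2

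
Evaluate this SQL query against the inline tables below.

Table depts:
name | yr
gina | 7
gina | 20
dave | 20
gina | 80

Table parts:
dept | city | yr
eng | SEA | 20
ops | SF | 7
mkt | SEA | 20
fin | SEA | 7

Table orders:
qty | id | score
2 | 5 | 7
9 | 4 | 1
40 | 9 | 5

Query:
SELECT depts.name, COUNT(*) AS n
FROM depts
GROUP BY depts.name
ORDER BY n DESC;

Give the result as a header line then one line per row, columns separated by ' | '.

== RESULT ==
depts.name | n
gina | 3
dave | 1

Derivation:
After GROUP BY (2 rows):
depts.name | n
gina | 3
dave | 1
After ORDER BY (2 rows):
depts.name | n
gina | 3
dave | 1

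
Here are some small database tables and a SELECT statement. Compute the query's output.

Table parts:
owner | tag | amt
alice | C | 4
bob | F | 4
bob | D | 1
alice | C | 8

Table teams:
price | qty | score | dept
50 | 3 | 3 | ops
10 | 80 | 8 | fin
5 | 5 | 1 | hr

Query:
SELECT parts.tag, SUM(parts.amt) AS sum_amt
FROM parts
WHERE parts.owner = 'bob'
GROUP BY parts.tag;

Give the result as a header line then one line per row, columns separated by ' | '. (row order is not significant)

After WHERE (2 rows):
parts.owner | parts.tag | parts.amt
bob | F | 4
bob | D | 1
After GROUP BY (2 rows):
parts.tag | sum_amt
F | 4
D | 1

== RESULT ==
parts.tag | sum_amt
F | 4
D | 1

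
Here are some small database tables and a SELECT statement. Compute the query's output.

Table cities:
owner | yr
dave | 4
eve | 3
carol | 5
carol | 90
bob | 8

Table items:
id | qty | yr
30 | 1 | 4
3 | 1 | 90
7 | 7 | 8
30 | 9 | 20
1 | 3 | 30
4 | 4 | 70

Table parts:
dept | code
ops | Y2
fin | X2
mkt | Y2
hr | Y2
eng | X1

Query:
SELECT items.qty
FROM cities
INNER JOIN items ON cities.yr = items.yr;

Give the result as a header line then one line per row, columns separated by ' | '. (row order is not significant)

After JOIN items (3 rows):
cities.owner | cities.yr | items.id | items.qty | items.yr
dave | 4 | 30 | 1 | 4
carol | 90 | 3 | 1 | 90
bob | 8 | 7 | 7 | 8
After SELECT (3 rows):
items.qty
1
1
7

== RESULT ==
items.qty
1
1
7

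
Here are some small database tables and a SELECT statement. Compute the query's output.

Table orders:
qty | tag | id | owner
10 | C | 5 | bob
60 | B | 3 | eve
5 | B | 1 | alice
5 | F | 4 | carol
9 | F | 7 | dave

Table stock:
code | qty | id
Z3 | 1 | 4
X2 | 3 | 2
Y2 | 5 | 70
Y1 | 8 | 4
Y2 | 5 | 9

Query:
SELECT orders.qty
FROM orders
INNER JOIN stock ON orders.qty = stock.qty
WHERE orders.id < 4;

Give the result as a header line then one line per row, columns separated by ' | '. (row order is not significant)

After JOIN stock (4 rows):
orders.qty | orders.tag | orders.id | orders.owner | stock.code | stock.qty | stock.id
5 | B | 1 | alice | Y2 | 5 | 70
5 | B | 1 | alice | Y2 | 5 | 9
5 | F | 4 | carol | Y2 | 5 | 70
5 | F | 4 | carol | Y2 | 5 | 9
After WHERE (2 rows):
orders.qty | orders.tag | orders.id | orders.owner | stock.code | stock.qty | stock.id
5 | B | 1 | alice | Y2 | 5 | 70
5 | B | 1 | alice | Y2 | 5 | 9
After SELECT (2 rows):
orders.qty
5
5

== RESULT ==
orders.qty
5
5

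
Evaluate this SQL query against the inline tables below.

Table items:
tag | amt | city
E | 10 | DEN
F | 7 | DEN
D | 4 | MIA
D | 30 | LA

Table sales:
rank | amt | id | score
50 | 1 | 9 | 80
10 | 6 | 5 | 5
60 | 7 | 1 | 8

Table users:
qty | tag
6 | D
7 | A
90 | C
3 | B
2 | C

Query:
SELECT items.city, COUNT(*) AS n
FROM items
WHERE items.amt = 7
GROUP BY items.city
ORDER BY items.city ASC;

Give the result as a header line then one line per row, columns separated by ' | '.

After WHERE (1 rows):
items.tag | items.amt | items.city
F | 7 | DEN
After GROUP BY (1 rows):
items.city | n
DEN | 1
After ORDER BY (1 rows):
items.city | n
DEN | 1

== RESULT ==
items.city | n
DEN | 1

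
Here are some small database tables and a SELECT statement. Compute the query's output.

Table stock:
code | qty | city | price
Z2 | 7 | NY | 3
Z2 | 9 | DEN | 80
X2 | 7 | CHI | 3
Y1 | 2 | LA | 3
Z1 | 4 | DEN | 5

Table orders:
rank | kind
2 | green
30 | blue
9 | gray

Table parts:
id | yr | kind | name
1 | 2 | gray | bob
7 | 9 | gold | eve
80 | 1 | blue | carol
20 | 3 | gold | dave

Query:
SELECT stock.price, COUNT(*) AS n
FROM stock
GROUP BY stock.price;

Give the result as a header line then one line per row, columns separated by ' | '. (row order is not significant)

After GROUP BY (3 rows):
stock.price | n
3 | 3
80 | 1
5 | 1

== RESULT ==
stock.price | n
3 | 3
80 | 1
5 | 1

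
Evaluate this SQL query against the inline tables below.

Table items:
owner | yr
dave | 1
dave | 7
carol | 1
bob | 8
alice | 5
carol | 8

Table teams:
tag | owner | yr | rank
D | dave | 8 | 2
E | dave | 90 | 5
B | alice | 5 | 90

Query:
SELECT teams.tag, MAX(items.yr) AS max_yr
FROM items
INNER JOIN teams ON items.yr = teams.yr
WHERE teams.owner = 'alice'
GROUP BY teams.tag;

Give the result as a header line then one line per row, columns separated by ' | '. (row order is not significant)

== RESULT ==
teams.tag | max_yr
B | 5

Derivation:
After JOIN teams (3 rows):
items.owner | items.yr | teams.tag | teams.owner | teams.yr | teams.rank
bob | 8 | D | dave | 8 | 2
alice | 5 | B | alice | 5 | 90
carol | 8 | D | dave | 8 | 2
After WHERE (1 rows):
items.owner | items.yr | teams.tag | teams.owner | teams.yr | teams.rank
alice | 5 | B | alice | 5 | 90
After GROUP BY (1 rows):
teams.tag | max_yr
B | 5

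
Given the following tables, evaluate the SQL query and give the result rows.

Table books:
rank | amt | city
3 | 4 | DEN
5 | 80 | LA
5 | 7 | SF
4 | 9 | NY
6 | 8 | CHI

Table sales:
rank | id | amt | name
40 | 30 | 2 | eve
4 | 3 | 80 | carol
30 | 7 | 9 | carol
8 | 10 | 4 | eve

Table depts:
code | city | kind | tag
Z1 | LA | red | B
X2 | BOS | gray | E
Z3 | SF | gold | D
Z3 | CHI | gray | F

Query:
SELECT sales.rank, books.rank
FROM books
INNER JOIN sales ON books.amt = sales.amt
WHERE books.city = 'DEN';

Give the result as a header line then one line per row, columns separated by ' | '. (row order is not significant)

After JOIN sales (3 rows):
books.rank | books.amt | books.city | sales.rank | sales.id | sales.amt | sales.name
3 | 4 | DEN | 8 | 10 | 4 | eve
5 | 80 | LA | 4 | 3 | 80 | carol
4 | 9 | NY | 30 | 7 | 9 | carol
After WHERE (1 rows):
books.rank | books.amt | books.city | sales.rank | sales.id | sales.amt | sales.name
3 | 4 | DEN | 8 | 10 | 4 | eve
After SELECT (1 rows):
sales.rank | books.rank
8 | 3

== RESULT ==
sales.rank | books.rank
8 | 3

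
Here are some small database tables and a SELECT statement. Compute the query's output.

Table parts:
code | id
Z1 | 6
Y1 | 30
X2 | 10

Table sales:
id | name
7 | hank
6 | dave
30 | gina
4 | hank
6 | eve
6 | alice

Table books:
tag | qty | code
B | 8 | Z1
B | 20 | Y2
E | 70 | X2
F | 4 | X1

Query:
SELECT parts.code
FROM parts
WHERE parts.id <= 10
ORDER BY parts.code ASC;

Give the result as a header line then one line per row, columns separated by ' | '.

After WHERE (2 rows):
parts.code | parts.id
Z1 | 6
X2 | 10
After SELECT (2 rows):
parts.code
Z1
X2
After ORDER BY (2 rows):
parts.code
X2
Z1

== RESULT ==
parts.code
X2
Z1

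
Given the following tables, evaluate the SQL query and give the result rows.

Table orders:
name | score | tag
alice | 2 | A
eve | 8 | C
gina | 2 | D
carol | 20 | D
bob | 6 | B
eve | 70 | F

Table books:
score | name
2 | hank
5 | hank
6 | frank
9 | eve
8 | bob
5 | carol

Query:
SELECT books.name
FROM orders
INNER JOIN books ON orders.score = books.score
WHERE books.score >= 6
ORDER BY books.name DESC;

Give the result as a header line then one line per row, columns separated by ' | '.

After JOIN books (4 rows):
orders.name | orders.score | orders.tag | books.score | books.name
alice | 2 | A | 2 | hank
eve | 8 | C | 8 | bob
gina | 2 | D | 2 | hank
bob | 6 | B | 6 | frank
After WHERE (2 rows):
orders.name | orders.score | orders.tag | books.score | books.name
eve | 8 | C | 8 | bob
bob | 6 | B | 6 | frank
After SELECT (2 rows):
books.name
bob
frank
After ORDER BY (2 rows):
books.name
frank
bob

== RESULT ==
books.name
frank
bob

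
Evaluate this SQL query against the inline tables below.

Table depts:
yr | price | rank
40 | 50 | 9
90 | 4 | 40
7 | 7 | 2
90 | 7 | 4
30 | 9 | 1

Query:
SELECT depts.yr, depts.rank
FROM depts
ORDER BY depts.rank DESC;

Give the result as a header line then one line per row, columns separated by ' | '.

After SELECT (5 rows):
depts.yr | depts.rank
40 | 9
90 | 40
7 | 2
90 | 4
30 | 1
After ORDER BY (5 rows):
depts.yr | depts.rank
90 | 40
40 | 9
90 | 4
7 | 2
30 | 1

== RESULT ==
depts.yr | depts.rank
90 | 40
40 | 9
90 | 4
7 | 2
30 | 1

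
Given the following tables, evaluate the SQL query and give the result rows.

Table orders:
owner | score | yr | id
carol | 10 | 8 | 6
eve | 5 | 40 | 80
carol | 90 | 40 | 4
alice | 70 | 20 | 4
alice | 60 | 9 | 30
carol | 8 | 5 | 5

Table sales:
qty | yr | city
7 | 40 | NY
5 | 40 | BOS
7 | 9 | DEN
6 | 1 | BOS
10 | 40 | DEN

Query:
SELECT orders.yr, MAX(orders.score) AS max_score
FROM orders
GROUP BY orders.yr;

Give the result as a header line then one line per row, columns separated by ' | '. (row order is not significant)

== RESULT ==
orders.yr | max_score
8 | 10
40 | 90
20 | 70
9 | 60
5 | 8

Derivation:
After GROUP BY (5 rows):
orders.yr | max_score
8 | 10
40 | 90
20 | 70
9 | 60
5 | 8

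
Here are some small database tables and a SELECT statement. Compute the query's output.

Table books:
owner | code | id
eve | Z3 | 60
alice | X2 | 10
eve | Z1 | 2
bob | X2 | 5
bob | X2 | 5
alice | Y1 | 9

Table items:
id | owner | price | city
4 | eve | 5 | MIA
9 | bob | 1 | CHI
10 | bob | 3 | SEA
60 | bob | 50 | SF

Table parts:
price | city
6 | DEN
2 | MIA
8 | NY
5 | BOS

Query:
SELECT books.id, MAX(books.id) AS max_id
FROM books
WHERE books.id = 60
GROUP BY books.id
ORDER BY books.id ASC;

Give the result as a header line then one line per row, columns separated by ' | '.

== RESULT ==
books.id | max_id
60 | 60

Derivation:
After WHERE (1 rows):
books.owner | books.code | books.id
eve | Z3 | 60
After GROUP BY (1 rows):
books.id | max_id
60 | 60
After ORDER BY (1 rows):
books.id | max_id
60 | 60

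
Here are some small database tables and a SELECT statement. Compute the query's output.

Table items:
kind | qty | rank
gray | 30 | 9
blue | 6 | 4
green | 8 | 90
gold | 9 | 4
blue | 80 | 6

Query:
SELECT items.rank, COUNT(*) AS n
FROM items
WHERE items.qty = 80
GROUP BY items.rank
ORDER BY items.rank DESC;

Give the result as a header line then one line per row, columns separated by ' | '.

== RESULT ==
items.rank | n
6 | 1

Derivation:
After WHERE (1 rows):
items.kind | items.qty | items.rank
blue | 80 | 6
After GROUP BY (1 rows):
items.rank | n
6 | 1
After ORDER BY (1 rows):
items.rank | n
6 | 1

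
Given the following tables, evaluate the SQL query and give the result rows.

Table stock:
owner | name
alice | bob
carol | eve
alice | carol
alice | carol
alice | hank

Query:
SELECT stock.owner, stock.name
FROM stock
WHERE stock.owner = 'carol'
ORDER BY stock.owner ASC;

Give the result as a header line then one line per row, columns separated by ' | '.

After WHERE (1 rows):
stock.owner | stock.name
carol | eve
After SELECT (1 rows):
stock.owner | stock.name
carol | eve
After ORDER BY (1 rows):
stock.owner | stock.name
carol | eve

== RESULT ==
stock.owner | stock.name
carol | eve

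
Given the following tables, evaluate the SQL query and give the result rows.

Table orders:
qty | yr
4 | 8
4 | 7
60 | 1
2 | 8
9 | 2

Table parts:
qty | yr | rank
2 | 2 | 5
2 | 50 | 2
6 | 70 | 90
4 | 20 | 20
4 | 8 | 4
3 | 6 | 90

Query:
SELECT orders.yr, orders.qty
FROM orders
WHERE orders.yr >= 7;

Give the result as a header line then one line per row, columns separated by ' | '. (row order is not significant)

After WHERE (3 rows):
orders.qty | orders.yr
4 | 8
4 | 7
2 | 8
After SELECT (3 rows):
orders.yr | orders.qty
8 | 4
7 | 4
8 | 2

== RESULT ==
orders.yr | orders.qty
8 | 4
7 | 4
8 | 2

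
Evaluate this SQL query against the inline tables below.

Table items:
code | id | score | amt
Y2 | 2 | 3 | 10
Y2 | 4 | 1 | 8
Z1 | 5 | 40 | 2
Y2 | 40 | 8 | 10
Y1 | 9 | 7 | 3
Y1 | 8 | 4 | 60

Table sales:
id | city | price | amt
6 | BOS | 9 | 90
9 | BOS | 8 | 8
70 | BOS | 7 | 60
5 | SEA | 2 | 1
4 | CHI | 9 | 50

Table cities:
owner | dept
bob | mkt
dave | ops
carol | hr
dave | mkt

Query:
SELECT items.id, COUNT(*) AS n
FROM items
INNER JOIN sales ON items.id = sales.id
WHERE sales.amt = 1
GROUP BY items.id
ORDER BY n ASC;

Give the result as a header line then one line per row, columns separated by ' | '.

After JOIN sales (3 rows):
items.code | items.id | items.score | items.amt | sales.id | sales.city | sales.price | sales.amt
Y2 | 4 | 1 | 8 | 4 | CHI | 9 | 50
Z1 | 5 | 40 | 2 | 5 | SEA | 2 | 1
Y1 | 9 | 7 | 3 | 9 | BOS | 8 | 8
After WHERE (1 rows):
items.code | items.id | items.score | items.amt | sales.id | sales.city | sales.price | sales.amt
Z1 | 5 | 40 | 2 | 5 | SEA | 2 | 1
After GROUP BY (1 rows):
items.id | n
5 | 1
After ORDER BY (1 rows):
items.id | n
5 | 1

== RESULT ==
items.id | n
5 | 1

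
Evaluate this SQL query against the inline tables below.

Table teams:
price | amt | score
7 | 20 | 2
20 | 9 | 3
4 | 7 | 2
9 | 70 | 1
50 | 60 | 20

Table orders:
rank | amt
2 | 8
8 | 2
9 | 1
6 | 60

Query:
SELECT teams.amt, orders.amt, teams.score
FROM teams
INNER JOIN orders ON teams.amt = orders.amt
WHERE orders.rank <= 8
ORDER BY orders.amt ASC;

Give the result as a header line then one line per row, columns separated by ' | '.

After JOIN orders (1 rows):
teams.price | teams.amt | teams.score | orders.rank | orders.amt
50 | 60 | 20 | 6 | 60
After WHERE (1 rows):
teams.price | teams.amt | teams.score | orders.rank | orders.amt
50 | 60 | 20 | 6 | 60
After SELECT (1 rows):
teams.amt | orders.amt | teams.score
60 | 60 | 20
After ORDER BY (1 rows):
teams.amt | orders.amt | teams.score
60 | 60 | 20

== RESULT ==
teams.amt | orders.amt | teams.score
60 | 60 | 20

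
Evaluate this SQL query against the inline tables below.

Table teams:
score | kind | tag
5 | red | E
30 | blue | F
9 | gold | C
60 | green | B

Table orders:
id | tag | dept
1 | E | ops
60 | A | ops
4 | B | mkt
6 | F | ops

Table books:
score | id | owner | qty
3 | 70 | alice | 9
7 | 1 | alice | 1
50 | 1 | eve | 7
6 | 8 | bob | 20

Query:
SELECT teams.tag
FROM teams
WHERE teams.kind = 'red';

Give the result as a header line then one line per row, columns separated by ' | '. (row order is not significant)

After WHERE (1 rows):
teams.score | teams.kind | teams.tag
5 | red | E
After SELECT (1 rows):
teams.tag
E

== RESULT ==
teams.tag
E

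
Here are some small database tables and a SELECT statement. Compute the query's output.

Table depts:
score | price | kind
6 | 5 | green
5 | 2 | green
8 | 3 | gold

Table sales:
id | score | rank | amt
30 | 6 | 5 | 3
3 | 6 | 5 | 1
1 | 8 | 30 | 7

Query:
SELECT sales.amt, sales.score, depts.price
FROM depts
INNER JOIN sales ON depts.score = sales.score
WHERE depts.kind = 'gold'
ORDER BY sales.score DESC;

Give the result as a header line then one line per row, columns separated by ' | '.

== RESULT ==
sales.amt | sales.score | depts.price
7 | 8 | 3

Derivation:
After JOIN sales (3 rows):
depts.score | depts.price | depts.kind | sales.id | sales.score | sales.rank | sales.amt
6 | 5 | green | 30 | 6 | 5 | 3
6 | 5 | green | 3 | 6 | 5 | 1
8 | 3 | gold | 1 | 8 | 30 | 7
After WHERE (1 rows):
depts.score | depts.price | depts.kind | sales.id | sales.score | sales.rank | sales.amt
8 | 3 | gold | 1 | 8 | 30 | 7
After SELECT (1 rows):
sales.amt | sales.score | depts.price
7 | 8 | 3
After ORDER BY (1 rows):
sales.amt | sales.score | depts.price
7 | 8 | 3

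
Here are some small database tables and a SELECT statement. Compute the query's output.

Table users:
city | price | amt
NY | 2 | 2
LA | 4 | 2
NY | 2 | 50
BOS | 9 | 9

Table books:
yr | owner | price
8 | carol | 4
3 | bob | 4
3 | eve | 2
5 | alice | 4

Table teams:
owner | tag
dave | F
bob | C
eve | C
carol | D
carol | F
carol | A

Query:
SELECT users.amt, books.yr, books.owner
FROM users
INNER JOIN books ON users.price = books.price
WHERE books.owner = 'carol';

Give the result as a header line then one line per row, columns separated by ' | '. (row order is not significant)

== RESULT ==
users.amt | books.yr | books.owner
2 | 8 | carol

Derivation:
After JOIN books (5 rows):
users.city | users.price | users.amt | books.yr | books.owner | books.price
NY | 2 | 2 | 3 | eve | 2
LA | 4 | 2 | 8 | carol | 4
LA | 4 | 2 | 3 | bob | 4
LA | 4 | 2 | 5 | alice | 4
NY | 2 | 50 | 3 | eve | 2
After WHERE (1 rows):
users.city | users.price | users.amt | books.yr | books.owner | books.price
LA | 4 | 2 | 8 | carol | 4
After SELECT (1 rows):
users.amt | books.yr | books.owner
2 | 8 | carol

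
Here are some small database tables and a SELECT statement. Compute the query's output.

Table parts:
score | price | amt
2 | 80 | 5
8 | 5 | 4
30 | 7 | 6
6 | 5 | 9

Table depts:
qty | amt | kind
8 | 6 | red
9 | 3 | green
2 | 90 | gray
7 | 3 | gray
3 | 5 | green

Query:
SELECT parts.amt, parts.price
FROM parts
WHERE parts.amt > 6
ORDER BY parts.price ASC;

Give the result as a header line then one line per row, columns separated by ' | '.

After WHERE (1 rows):
parts.score | parts.price | parts.amt
6 | 5 | 9
After SELECT (1 rows):
parts.amt | parts.price
9 | 5
After ORDER BY (1 rows):
parts.amt | parts.price
9 | 5

== RESULT ==
parts.amt | parts.price
9 | 5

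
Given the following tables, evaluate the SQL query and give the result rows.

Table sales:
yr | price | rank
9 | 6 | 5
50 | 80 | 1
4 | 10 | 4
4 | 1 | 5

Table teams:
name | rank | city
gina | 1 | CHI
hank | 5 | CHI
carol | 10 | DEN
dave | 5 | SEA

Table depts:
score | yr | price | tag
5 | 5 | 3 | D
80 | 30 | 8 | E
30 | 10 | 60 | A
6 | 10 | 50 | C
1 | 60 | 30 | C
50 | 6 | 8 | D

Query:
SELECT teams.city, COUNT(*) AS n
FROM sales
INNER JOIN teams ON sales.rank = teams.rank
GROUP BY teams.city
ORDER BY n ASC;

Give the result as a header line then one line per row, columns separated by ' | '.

== RESULT ==
teams.city | n
SEA | 2
CHI | 3

Derivation:
After JOIN teams (5 rows):
sales.yr | sales.price | sales.rank | teams.name | teams.rank | teams.city
9 | 6 | 5 | hank | 5 | CHI
9 | 6 | 5 | dave | 5 | SEA
50 | 80 | 1 | gina | 1 | CHI
4 | 1 | 5 | hank | 5 | CHI
4 | 1 | 5 | dave | 5 | SEA
After GROUP BY (2 rows):
teams.city | n
CHI | 3
SEA | 2
After ORDER BY (2 rows):
teams.city | n
SEA | 2
CHI | 3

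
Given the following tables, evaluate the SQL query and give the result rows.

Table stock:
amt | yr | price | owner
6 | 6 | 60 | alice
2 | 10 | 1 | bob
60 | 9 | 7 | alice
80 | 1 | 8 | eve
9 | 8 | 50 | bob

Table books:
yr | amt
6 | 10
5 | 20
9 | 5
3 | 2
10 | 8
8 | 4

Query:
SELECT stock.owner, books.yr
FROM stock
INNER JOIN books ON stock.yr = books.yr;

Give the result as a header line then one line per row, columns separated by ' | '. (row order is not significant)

After JOIN books (4 rows):
stock.amt | stock.yr | stock.price | stock.owner | books.yr | books.amt
6 | 6 | 60 | alice | 6 | 10
2 | 10 | 1 | bob | 10 | 8
60 | 9 | 7 | alice | 9 | 5
9 | 8 | 50 | bob | 8 | 4
After SELECT (4 rows):
stock.owner | books.yr
alice | 6
bob | 10
alice | 9
bob | 8

== RESULT ==
stock.owner | books.yr
alice | 6
bob | 10
alice | 9
bob | 8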